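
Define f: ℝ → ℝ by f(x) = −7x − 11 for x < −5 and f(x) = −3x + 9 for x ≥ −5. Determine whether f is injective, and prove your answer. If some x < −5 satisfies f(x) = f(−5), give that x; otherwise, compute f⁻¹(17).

-8/3

Both pieces are strictly decreasing (slopes −7 and −3), so each is injective on its own interval.
The left piece maps (−∞, −5) onto (24, ∞); the right piece maps [−5, ∞) onto (−∞, 24].
These images are disjoint, so no value is attained by both pieces. Therefore f is injective.
Because the two images are disjoint, no x < −5 has f(x) = f(−5), so we compute f⁻¹(17): 17 lies in (−∞, 24], so solve −3x + 9 = 17: x = (17 − 9)/(−3) = −8/3.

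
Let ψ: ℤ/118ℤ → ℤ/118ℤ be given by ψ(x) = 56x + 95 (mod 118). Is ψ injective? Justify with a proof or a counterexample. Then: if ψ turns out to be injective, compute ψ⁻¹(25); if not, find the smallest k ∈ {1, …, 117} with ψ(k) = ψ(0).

59

We have gcd(56, 118) = 2 > 1. Taking s = 0 and t = 59: ψ(0) = 95 and ψ(59) = 56·59 + 95 = 3399 ≡ 95 (mod 118).
So ψ(0) = ψ(59) while 0 ≠ 59, therefore ψ is not injective.
Since ψ is not injective, we find the least positive k with ψ(k) = ψ(0): this means 56k ≡ 0 (mod 118), i.e. 118 ∣ 56k. Since gcd(56, 118) = 2, dividing through by 2 this holds exactly when 59 ∣ 28k, and as gcd(28, 59) = 1, exactly when 59 ∣ k.
The smallest positive such k is 59.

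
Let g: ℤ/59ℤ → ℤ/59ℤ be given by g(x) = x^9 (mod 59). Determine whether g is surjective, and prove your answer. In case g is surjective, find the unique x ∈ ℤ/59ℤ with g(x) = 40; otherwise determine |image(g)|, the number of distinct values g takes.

2

Since 59 is prime, the nonzero elements of ℤ/59ℤ form a cyclic group of order 58.
As gcd(9, 58) = 1, raising to the 9th power is a bijection on this group: if x_1^9 ≡ x_2^9 then (x_1x_2^{−1})^9 = 1, and the only element of order dividing gcd(9, 58) = 1 is 1, so x_1 = x_2.
With g(0) = 0 this makes g injective on all of ℤ/59ℤ, hence bijective (finite equal-size domain and codomain). In particular g is surjective.
Since g is surjective, we find the preimage of 40. The inverse of x ↦ x^9 on (ℤ/59ℤ)^× is x ↦ x^13, because 9·13 = 117 = 2·58 + 1 ≡ 1 (mod 58) and x^{58} = 1 for x ≠ 0 (Fermat). So g⁻¹(40) = 40^13 mod 59.
Repeated squaring mod 59: 40^1 ≡ 40, 40^2 ≡ 40² = 1600 ≡ 7, 40^4 ≡ 7² = 49, 40^8 ≡ 49² = 2401 ≡ 41. Since 13 = 8 + 4 + 1, 40^13 ≡ 41·49·40: 41·49 = 2009 ≡ 3, then 3·40 = 120 ≡ 2. So 40^13 ≡ 2 (mod 59).
Hence g⁻¹(40) = 2.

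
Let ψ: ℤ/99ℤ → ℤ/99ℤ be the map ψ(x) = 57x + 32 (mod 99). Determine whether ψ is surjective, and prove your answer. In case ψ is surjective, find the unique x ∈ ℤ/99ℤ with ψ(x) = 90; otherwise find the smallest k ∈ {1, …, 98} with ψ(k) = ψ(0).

33

Since gcd(57, 99) = 3, we have 57x ≡ 0 (mod 3) for all x, so ψ(x) ≡ 2 (mod 3).
But 0 ≢ 2 (mod 3), so 0 ∈ ℤ/99ℤ has no preimage. So ψ is not surjective.
Since ψ is not surjective, we find the least positive k with ψ(k) = ψ(0): this means 57k ≡ 0 (mod 99), i.e. 99 ∣ 57k. Since gcd(57, 99) = 3, dividing through by 3 this holds exactly when 33 ∣ 19k, and as gcd(19, 33) = 1, exactly when 33 ∣ k.
The smallest positive such k is 33.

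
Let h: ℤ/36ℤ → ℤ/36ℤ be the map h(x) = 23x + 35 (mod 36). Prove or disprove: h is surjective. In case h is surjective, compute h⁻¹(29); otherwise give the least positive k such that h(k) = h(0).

6

Since gcd(23, 36) = 1, 23 is invertible modulo 36. Euclid's algorithm: 36 = 1·23 + 13, 23 = 1·13 + 10, 13 = 1·10 + 3, 10 = 3·3 + 1; back-substituting gives 1 = 11·23 − 7·36, so 23⁻¹ ≡ 11 (mod 36).
For any y ∈ ℤ/36ℤ, x = 11(y − 35) mod 36 satisfies h(x) = 23·11(y − 35) + 35 ≡ y (since 23·11 ≡ 1 mod 36). So every y has a preimage.
So h is surjective.
Since h is surjective, we compute h⁻¹(29): solve 23x + 35 ≡ 29 (mod 36), i.e. 23x ≡ 30 (mod 36).
Multiplying by 23⁻¹ = 11 gives x ≡ 11·30 = 330 = 9·36 + 6 ≡ 6 (mod 36).
Check: h(6) = 23·6 + 35 = 173 = 4·36 + 29 ≡ 29 (mod 36).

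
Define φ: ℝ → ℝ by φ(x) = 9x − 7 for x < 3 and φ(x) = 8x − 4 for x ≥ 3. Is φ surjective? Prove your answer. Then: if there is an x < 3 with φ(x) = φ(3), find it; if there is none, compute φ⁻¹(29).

Both pieces are strictly increasing (slopes 9 and 8), so each is injective on its own interval.
The left piece maps (−∞, 3) onto (−∞, 20); the right piece maps [3, ∞) onto [20, ∞).
These images together cover ℝ, so φ is surjective.
Because the two images are disjoint, no x < 3 has φ(x) = φ(3), so we compute φ⁻¹(29): 29 lies in [20, ∞), so solve 8x − 4 = 29: x = (29 + 4)/8 = 33/8.

33/8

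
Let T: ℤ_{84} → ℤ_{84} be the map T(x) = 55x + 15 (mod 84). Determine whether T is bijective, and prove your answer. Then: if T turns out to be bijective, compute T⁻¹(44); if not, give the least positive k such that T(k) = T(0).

Suppose T(u) = T(v) in ℤ_{84}. Then 55u + 15 ≡ 55v + 15 (mod 84), so 55(u − v) ≡ 0 (mod 84).
Since gcd(55, 84) = 1, 55 is invertible modulo 84, hence u − v ≡ 0 (mod 84), i.e. u = v.
We now compute 55⁻¹ mod 84 explicitly. Euclid's algorithm: 84 = 1·55 + 29, 55 = 1·29 + 26, 29 = 1·26 + 3, 26 = 8·3 + 2, 3 = 1·2 + 1; back-substituting gives 1 = 55·55 − 36·84, so 55⁻¹ ≡ 55 (mod 84).
For any y ∈ ℤ_{84}, x = 55(y − 15) mod 84 satisfies T(x) = 55·55(y − 15) + 15 ≡ y (since 55·55 ≡ 1 mod 84). So every y has a preimage.
Hence T is bijective.
Since T is bijective, we find T⁻¹(44): we need 55x ≡ 44 − 15 ≡ 29 (mod 84). Using 55⁻¹ = 55: x ≡ 55·29 = 1595 = 18·84 + 83, so x = 83.
Check: T(83) = 55·83 + 15 = 4580 = 54·84 + 44 ≡ 44 (mod 84).

83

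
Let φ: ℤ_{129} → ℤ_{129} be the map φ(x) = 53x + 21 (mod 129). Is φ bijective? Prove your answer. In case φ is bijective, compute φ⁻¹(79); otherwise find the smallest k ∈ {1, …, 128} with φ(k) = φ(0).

If φ(a) = φ(b), then 53a ≡ 53b (mod 129). Because gcd(53, 129) = 1, we may cancel 53 to get a ≡ b (mod 129).
We now compute 53⁻¹ mod 129 explicitly. Euclid's algorithm: 129 = 2·53 + 23, 53 = 2·23 + 7, 23 = 3·7 + 2, 7 = 3·2 + 1; back-substituting gives 1 = 56·53 − 23·129, so 53⁻¹ ≡ 56 (mod 129).
For any y ∈ ℤ_{129}, x = 56(y − 21) mod 129 satisfies φ(x) = 53·56(y − 21) + 21 ≡ y (since 53·56 ≡ 1 mod 129). So every y has a preimage.
So φ is bijective.
Since φ is bijective, we find φ⁻¹(79): we need 53x ≡ 79 − 21 ≡ 58 (mod 129). Using 53⁻¹ = 56: x ≡ 56·58 = 3248 = 25·129 + 23, so x = 23.
Check: φ(23) = 53·23 + 21 = 1240 = 9·129 + 79 ≡ 79 (mod 129).

23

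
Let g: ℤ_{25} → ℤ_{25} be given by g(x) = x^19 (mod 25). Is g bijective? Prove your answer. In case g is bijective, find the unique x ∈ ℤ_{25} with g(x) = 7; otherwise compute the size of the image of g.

g(0) = 0^19 = 0.
g(5): Repeated squaring mod 25: 5^1 ≡ 5, 5^2 ≡ 5² = 25 ≡ 0, 5^4 ≡ 0² = 0, 5^8 ≡ 0² = 0, 5^16 ≡ 0² = 0. Since 19 = 16 + 2 + 1, 5^19 ≡ 0·0·5: 0·0 = 0, then 0·5 = 0. So 5^19 ≡ 0 (mod 25).
So g(0) = g(5) = 0 while 0 ≠ 5, so g is not injective, hence not bijective.
Since g is not bijective, we determine |image(g)|. Computing x^19 mod 25 for each x (by repeated squaring, reducing mod 25 at every step), the values g(0), g(1), …, g(24) are: 0, 1, 13, 17, 19, 0, 21, 18, 22, 14, 0, 16, 23, 2, 9, 0, 11, 3, 7, 4, 0, 6, 8, 12, 24.
The distinct values are {0, 1, 2, 3, 4, 6, 7, 8, 9, 11, 12, 13, 14, 16, 17, 18, 19, 21, 22, 23, 24}; there are 21 of them.

21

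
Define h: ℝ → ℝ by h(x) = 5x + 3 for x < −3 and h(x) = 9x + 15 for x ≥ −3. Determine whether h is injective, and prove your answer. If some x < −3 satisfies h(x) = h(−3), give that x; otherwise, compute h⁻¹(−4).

-19/9

Both pieces are strictly increasing (slopes 5 and 9), so each is injective on its own interval.
The left piece maps (−∞, −3) onto (−∞, −12); the right piece maps [−3, ∞) onto [−12, ∞).
These images are disjoint, so no value is attained by both pieces. Thus h is injective.
Because the two images are disjoint, no x < −3 has h(x) = h(−3), so we compute h⁻¹(−4): −4 lies in [−12, ∞), so solve 9x + 15 = −4: x = (−4 − 15)/9 = −19/9.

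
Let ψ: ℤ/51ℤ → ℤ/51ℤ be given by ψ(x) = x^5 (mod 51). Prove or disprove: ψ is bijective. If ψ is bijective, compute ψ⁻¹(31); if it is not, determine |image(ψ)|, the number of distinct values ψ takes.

22

Computing x^5 mod 51 for each x (by repeated squaring, reducing mod 51 at every step), the values ψ(0), ψ(1), …, ψ(50) are: 0, 1, 32, 39, 4, 14, 24, 28, 26, 42, 40, 44, 3, 13, 29, 36, 16, 17, 18, 49, 5, 21, 31, 41, 45, 43, 8, 6, 10, 20, 30, 46, 2, 33, 34, 35, 15, 22, 38, 48, 7, 11, 9, 25, 23, 27, 37, 47, 12, 19, 50.
Every element of ℤ/51ℤ appears exactly once in this list, so ψ is a bijection, and in particular bijective.
Since ψ is bijective, we read off the preimage of 31 from the same table: ψ(22) = 31, so ψ⁻¹(31) = 22.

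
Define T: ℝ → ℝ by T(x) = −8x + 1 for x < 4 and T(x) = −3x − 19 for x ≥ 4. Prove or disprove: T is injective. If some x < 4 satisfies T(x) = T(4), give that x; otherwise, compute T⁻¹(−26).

27/8

Both pieces are strictly decreasing (slopes −8 and −3), so each is injective on its own interval.
The left piece maps (−∞, 4) onto (−31, ∞); the right piece maps [4, ∞) onto (−∞, −31].
These images are disjoint, so no value is attained by both pieces. Thus T is injective.
Because the two images are disjoint, no x < 4 has T(x) = T(4), so we compute T⁻¹(−26): −26 lies in (−31, ∞), so solve −8x + 1 = −26: x = (−26 − 1)/(−8) = 27/8.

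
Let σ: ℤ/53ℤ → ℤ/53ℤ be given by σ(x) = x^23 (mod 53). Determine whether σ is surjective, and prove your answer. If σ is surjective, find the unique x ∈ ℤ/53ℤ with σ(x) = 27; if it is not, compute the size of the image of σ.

Since 53 is prime, the nonzero elements of ℤ/53ℤ form a cyclic group of order 52.
As gcd(23, 52) = 1, raising to the 23rd power is a bijection on this group: if a^23 ≡ b^23 then (ab^{−1})^23 = 1, and the only element of order dividing gcd(23, 52) = 1 is 1, so a = b.
With σ(0) = 0 this makes σ injective on all of ℤ/53ℤ, hence bijective (finite equal-size domain and codomain). In particular σ is surjective.
Since σ is surjective, we find the preimage of 27. The inverse of x ↦ x^23 on (ℤ/53ℤ)^× is x ↦ x^43, because 23·43 = 989 = 19·52 + 1 ≡ 1 (mod 52) and x^{52} = 1 for x ≠ 0 (Fermat). So σ⁻¹(27) = 27^43 mod 53.
Repeated squaring mod 53: 27^1 ≡ 27, 27^2 ≡ 27² = 729 ≡ 40, 27^4 ≡ 40² = 1600 ≡ 10, 27^8 ≡ 10² = 100 ≡ 47, 27^16 ≡ 47² = 2209 ≡ 36, 27^32 ≡ 36² = 1296 ≡ 24. Since 43 = 32 + 8 + 2 + 1, 27^43 ≡ 24·47·40·27: 24·47 = 1128 ≡ 15, then 15·40 = 600 ≡ 17, then 17·27 = 459 ≡ 35. So 27^43 ≡ 35 (mod 53).
Hence σ⁻¹(27) = 35.

35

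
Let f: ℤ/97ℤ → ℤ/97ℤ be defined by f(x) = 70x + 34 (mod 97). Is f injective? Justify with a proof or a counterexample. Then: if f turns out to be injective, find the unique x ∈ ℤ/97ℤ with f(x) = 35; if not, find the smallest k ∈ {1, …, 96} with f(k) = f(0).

79

If f(a) = f(b), then 70a ≡ 70b (mod 97). Because gcd(70, 97) = 1, we may cancel 70 to get a ≡ b (mod 97).
Hence f is injective.
We now compute 70⁻¹ mod 97 explicitly. Euclid's algorithm: 97 = 1·70 + 27, 70 = 2·27 + 16, 27 = 1·16 + 11, 16 = 1·11 + 5, 11 = 2·5 + 1; back-substituting gives 1 = 79·70 − 57·97, so 70⁻¹ ≡ 79 (mod 97).
Since f is injective, we find f⁻¹(35): we need 70x ≡ 35 − 34 ≡ 1 (mod 97). Using 70⁻¹ = 79: x ≡ 79·1 = 79, so x = 79.
Check: f(79) = 70·79 + 34 = 5564 = 57·97 + 35 ≡ 35 (mod 97).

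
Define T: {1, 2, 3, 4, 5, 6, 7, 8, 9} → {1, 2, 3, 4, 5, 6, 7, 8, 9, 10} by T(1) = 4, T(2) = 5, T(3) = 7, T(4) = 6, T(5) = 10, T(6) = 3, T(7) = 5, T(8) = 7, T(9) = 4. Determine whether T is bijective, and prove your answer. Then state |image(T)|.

T(2) = 5 = T(7) with 2 ≠ 7, so T is not injective, hence not bijective.
The image of T is {3, 4, 5, 6, 7, 10}, which has 6 elements.

6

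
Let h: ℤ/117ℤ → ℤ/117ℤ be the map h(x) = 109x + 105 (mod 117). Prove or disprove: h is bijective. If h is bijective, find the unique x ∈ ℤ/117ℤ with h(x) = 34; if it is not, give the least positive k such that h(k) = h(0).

82

By definition, injectivity means: for all x_1, x_2 in the domain, h(x_1) = h(x_2) implies x_1 = x_2.
Suppose h(x_1) = h(x_2) in ℤ/117ℤ. Then 109x_1 + 105 ≡ 109x_2 + 105 (mod 117), so 109(x_1 − x_2) ≡ 0 (mod 117).
Since gcd(109, 117) = 1, 109 is invertible modulo 117, so x_1 − x_2 ≡ 0 (mod 117), i.e. x_1 = x_2.
We now compute 109⁻¹ mod 117 explicitly. Euclid's algorithm: 117 = 1·109 + 8, 109 = 13·8 + 5, 8 = 1·5 + 3, 5 = 1·3 + 2, 3 = 1·2 + 1; back-substituting gives 1 = 73·109 − 68·117, so 109⁻¹ ≡ 73 (mod 117).
For any y ∈ ℤ/117ℤ, x = 73(y − 105) mod 117 satisfies h(x) = 109·73(y − 105) + 105 ≡ y (since 109·73 ≡ 1 mod 117). So every y has a preimage.
So h is bijective.
Since h is bijective, we find h⁻¹(34): we need 109x ≡ 34 − 105 ≡ 46 (mod 117). Using 109⁻¹ = 73: x ≡ 73·46 = 3358 = 28·117 + 82, so x = 82.
Check: h(82) = 109·82 + 105 = 9043 = 77·117 + 34 ≡ 34 (mod 117).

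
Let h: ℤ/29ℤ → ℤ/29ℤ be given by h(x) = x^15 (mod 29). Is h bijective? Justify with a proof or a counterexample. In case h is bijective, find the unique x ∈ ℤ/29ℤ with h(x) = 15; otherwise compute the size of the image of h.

14

Since 29 is prime, the nonzero elements of ℤ/29ℤ form a cyclic group of order 28.
As gcd(15, 28) = 1, raising to the 15th power is a bijection on this group: if x_1^15 ≡ x_2^15 then (x_1x_2^{−1})^15 = 1, and the only element of order dividing gcd(15, 28) = 1 is 1, so x_1 = x_2.
With h(0) = 0 this makes h injective on all of ℤ/29ℤ, hence bijective (finite equal-size domain and codomain). In particular h is bijective.
Since h is bijective, we find the preimage of 15. The inverse of x ↦ x^15 on (ℤ/29ℤ)^× is x ↦ x^15, because 15·15 = 225 = 8·28 + 1 ≡ 1 (mod 28) and x^{28} = 1 for x ≠ 0 (Fermat). So h⁻¹(15) = 15^15 mod 29.
Repeated squaring mod 29: 15^1 ≡ 15, 15^2 ≡ 15² = 225 ≡ 22, 15^4 ≡ 22² = 484 ≡ 20, 15^8 ≡ 20² = 400 ≡ 23. Since 15 = 8 + 4 + 2 + 1, 15^15 ≡ 23·20·22·15: 23·20 = 460 ≡ 25, then 25·22 = 550 ≡ 28, then 28·15 = 420 ≡ 14. So 15^15 ≡ 14 (mod 29).
Hence h⁻¹(15) = 14.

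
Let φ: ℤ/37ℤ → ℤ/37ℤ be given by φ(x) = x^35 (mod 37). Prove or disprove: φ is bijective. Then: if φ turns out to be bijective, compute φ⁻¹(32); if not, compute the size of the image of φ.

22

Since 37 is prime, the nonzero elements of ℤ/37ℤ form a cyclic group of order 36.
As gcd(35, 36) = 1, raising to the 35th power is a bijection on this group: if a^35 ≡ b^35 then (ab^{−1})^35 = 1, and the only element of order dividing gcd(35, 36) = 1 is 1, so a = b.
With φ(0) = 0 this makes φ injective on all of ℤ/37ℤ, hence bijective (finite equal-size domain and codomain). In particular φ is bijective.
Since φ is bijective, we find the preimage of 32. The inverse of x ↦ x^35 on (ℤ/37ℤ)^× is x ↦ x^35, because 35·35 = 1225 = 34·36 + 1 ≡ 1 (mod 36) and x^{36} = 1 for x ≠ 0 (Fermat). So φ⁻¹(32) = 32^35 mod 37.
Repeated squaring mod 37: 32^1 ≡ 32, 32^2 ≡ 32² = 1024 ≡ 25, 32^4 ≡ 25² = 625 ≡ 33, 32^8 ≡ 33² = 1089 ≡ 16, 32^16 ≡ 16² = 256 ≡ 34, 32^32 ≡ 34² = 1156 ≡ 9. Since 35 = 32 + 2 + 1, 32^35 ≡ 9·25·32: 9·25 = 225 ≡ 3, then 3·32 = 96 ≡ 22. So 32^35 ≡ 22 (mod 37).
Hence φ⁻¹(32) = 22.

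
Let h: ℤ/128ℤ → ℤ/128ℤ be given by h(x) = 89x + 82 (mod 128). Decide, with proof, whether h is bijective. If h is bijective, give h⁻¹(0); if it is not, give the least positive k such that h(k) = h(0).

94

Recall that h is injective if h(a) = h(b) implies a = b.
If h(a) = h(b), then 89a ≡ 89b (mod 128). Because gcd(89, 128) = 1, we may cancel 89 to get a ≡ b (mod 128).
We now compute 89⁻¹ mod 128 explicitly. Euclid's algorithm: 128 = 1·89 + 39, 89 = 2·39 + 11, 39 = 3·11 + 6, 11 = 1·6 + 5, 6 = 1·5 + 1; back-substituting gives 1 = 105·89 − 73·128, so 89⁻¹ ≡ 105 (mod 128).
Then y ↦ 105(y − 82) is a two-sided inverse to h, so every y ∈ ℤ/128ℤ has a preimage.
Hence h is bijective.
Since h is bijective, we find h⁻¹(0): we need 89x ≡ 0 − 82 ≡ 46 (mod 128). Using 89⁻¹ = 105: x ≡ 105·46 = 4830 = 37·128 + 94, so x = 94.
Check: h(94) = 89·94 + 82 = 8448 = 66·128 + 0 ≡ 0 (mod 128).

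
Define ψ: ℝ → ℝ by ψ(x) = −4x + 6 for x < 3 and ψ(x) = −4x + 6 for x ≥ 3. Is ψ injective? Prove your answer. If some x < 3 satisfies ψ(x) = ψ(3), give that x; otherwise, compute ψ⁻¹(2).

Both pieces are strictly decreasing (slopes −4 and −4), so each is injective on its own interval.
The left piece maps (−∞, 3) onto (−6, ∞); the right piece maps [3, ∞) onto (−∞, −6].
These images are disjoint, so no value is attained by both pieces. So ψ is injective.
Because the two images are disjoint, no x < 3 has ψ(x) = ψ(3), so we compute ψ⁻¹(2): 2 lies in (−6, ∞), so solve −4x + 6 = 2: x = (2 − 6)/(−4) = 1.

1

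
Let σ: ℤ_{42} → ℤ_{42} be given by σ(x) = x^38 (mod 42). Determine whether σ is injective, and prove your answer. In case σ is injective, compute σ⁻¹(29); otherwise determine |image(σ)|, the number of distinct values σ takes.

σ(4): Repeated squaring mod 42: 4^1 ≡ 4, 4^2 ≡ 4² = 16, 4^4 ≡ 16² = 256 ≡ 4, 4^8 ≡ 4² = 16, 4^16 ≡ 16² = 256 ≡ 4, 4^32 ≡ 4² = 16. Since 38 = 32 + 4 + 2, 4^38 ≡ 16·4·16: 16·4 = 64 ≡ 22, then 22·16 = 352 ≡ 16. So 4^38 ≡ 16 (mod 42).
σ(10): Repeated squaring mod 42: 10^1 ≡ 10, 10^2 ≡ 10² = 100 ≡ 16, 10^4 ≡ 16² = 256 ≡ 4, 10^8 ≡ 4² = 16, 10^16 ≡ 16² = 256 ≡ 4, 10^32 ≡ 4² = 16. Since 38 = 32 + 4 + 2, 10^38 ≡ 16·4·16: 16·4 = 64 ≡ 22, then 22·16 = 352 ≡ 16. So 10^38 ≡ 16 (mod 42).
So σ(4) = σ(10) = 16 while 4 ≠ 10, so σ is not injective.
Since σ is not injective, we determine |image(σ)|. Computing x^38 mod 42 for each x (by repeated squaring, reducing mod 42 at every step), the values σ(0), σ(1), …, σ(41) are: 0, 1, 4, 9, 16, 25, 36, 7, 22, 39, 16, 37, 18, 1, 28, 15, 4, 37, 30, 25, 22, 21, 22, 25, 30, 37, 4, 15, 28, 1, 18, 37, 16, 39, 22, 7, 36, 25, 16, 9, 4, 1.
The distinct values are {0, 1, 4, 7, 9, 15, 16, 18, 21, 22, 25, 28, 30, 36, 37, 39}; there are 16 of them.

16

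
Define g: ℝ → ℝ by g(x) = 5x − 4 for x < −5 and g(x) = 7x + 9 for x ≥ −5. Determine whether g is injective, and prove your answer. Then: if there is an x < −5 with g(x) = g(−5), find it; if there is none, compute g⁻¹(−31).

-27/5

Both pieces are strictly increasing (slopes 5 and 7), so each is injective on its own interval.
The left piece maps (−∞, −5) onto (−∞, −29); the right piece maps [−5, ∞) onto [−26, ∞).
These images are disjoint, so no value is attained by both pieces. Therefore g is injective.
Because the two images are disjoint, no x < −5 has g(x) = g(−5), so we compute g⁻¹(−31): −31 lies in (−∞, −29), so solve 5x − 4 = −31: x = (−31 + 4)/5 = −27/5.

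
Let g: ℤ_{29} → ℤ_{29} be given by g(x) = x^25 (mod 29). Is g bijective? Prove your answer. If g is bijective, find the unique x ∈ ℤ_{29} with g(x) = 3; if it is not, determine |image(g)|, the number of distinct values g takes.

21

Since 29 is prime, the nonzero elements of ℤ_{29} form a cyclic group of order 28.
As gcd(25, 28) = 1, raising to the 25th power is a bijection on this group: if x_1^25 ≡ x_2^25 then (x_1x_2^{−1})^25 = 1, and the only element of order dividing gcd(25, 28) = 1 is 1, so x_1 = x_2.
With g(0) = 0 this makes g injective on all of ℤ_{29}, hence bijective (finite equal-size domain and codomain). In particular g is bijective.
Since g is bijective, we find the preimage of 3. The inverse of x ↦ x^25 on (ℤ_{29})^× is x ↦ x^9, because 25·9 = 225 = 8·28 + 1 ≡ 1 (mod 28) and x^{28} = 1 for x ≠ 0 (Fermat). So g⁻¹(3) = 3^9 mod 29.
Repeated squaring mod 29: 3^1 ≡ 3, 3^2 ≡ 3² = 9, 3^4 ≡ 9² = 81 ≡ 23, 3^8 ≡ 23² = 529 ≡ 7. Since 9 = 8 + 1, 3^9 ≡ 7·3: 7·3 = 21. So 3^9 ≡ 21 (mod 29).
Hence g⁻¹(3) = 21.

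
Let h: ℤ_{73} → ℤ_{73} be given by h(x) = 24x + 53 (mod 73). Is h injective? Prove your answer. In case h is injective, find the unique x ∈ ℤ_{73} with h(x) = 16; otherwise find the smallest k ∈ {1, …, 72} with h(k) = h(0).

Recall: h is injective if h(u) = h(v) implies u = v.
Suppose h(u) = h(v) in ℤ_{73}. Then 24u + 53 ≡ 24v + 53 (mod 73), thus 24(u − v) ≡ 0 (mod 73).
Since gcd(24, 73) = 1, 24 is invertible modulo 73, therefore u − v ≡ 0 (mod 73), i.e. u = v.
So h is injective.
We now compute 24⁻¹ mod 73 explicitly. Euclid's algorithm: 73 = 3·24 + 1; back-substituting gives 1 = 70·24 − 23·73, so 24⁻¹ ≡ 70 (mod 73).
Since h is injective, we compute h⁻¹(16): solve 24x + 53 ≡ 16 (mod 73), i.e. 24x ≡ 36 (mod 73).
Multiplying by 24⁻¹ = 70 gives x ≡ 70·36 = 2520 = 34·73 + 38 ≡ 38 (mod 73).
Check: h(38) = 24·38 + 53 = 965 = 13·73 + 16 ≡ 16 (mod 73).

38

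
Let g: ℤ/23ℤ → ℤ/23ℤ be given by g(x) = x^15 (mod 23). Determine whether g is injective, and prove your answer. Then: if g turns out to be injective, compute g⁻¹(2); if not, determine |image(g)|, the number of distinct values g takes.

8

Since 23 is prime, the nonzero elements of ℤ/23ℤ form a cyclic group of order 22.
As gcd(15, 22) = 1, raising to the 15th power is a bijection on this group: if s^15 ≡ t^15 then (st^{−1})^15 = 1, and the only element of order dividing gcd(15, 22) = 1 is 1, so s = t.
With g(0) = 0 this makes g injective on all of ℤ/23ℤ, hence bijective (finite equal-size domain and codomain). In particular g is injective.
Since g is injective, we find the preimage of 2. The inverse of x ↦ x^15 on (ℤ/23ℤ)^× is x ↦ x^3, because 15·3 = 45 = 2·22 + 1 ≡ 1 (mod 22) and x^{22} = 1 for x ≠ 0 (Fermat). So g⁻¹(2) = 2^3 mod 23.
Repeated squaring mod 23: 2^1 ≡ 2, 2^2 ≡ 2² = 4. Since 3 = 2 + 1, 2^3 ≡ 4·2: 4·2 = 8. So 2^3 ≡ 8 (mod 23).
Hence g⁻¹(2) = 8.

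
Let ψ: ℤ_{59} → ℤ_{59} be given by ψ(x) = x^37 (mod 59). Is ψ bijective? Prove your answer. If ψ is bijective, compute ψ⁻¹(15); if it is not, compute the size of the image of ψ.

Since 59 is prime, the nonzero elements of ℤ_{59} form a cyclic group of order 58.
As gcd(37, 58) = 1, raising to the 37th power is a bijection on this group: if x_1^37 ≡ x_2^37 then (x_1x_2^{−1})^37 = 1, and the only element of order dividing gcd(37, 58) = 1 is 1, so x_1 = x_2.
With ψ(0) = 0 this makes ψ injective on all of ℤ_{59}, hence bijective (finite equal-size domain and codomain). In particular ψ is bijective.
Since ψ is bijective, we find the preimage of 15. The inverse of x ↦ x^37 on (ℤ_{59})^× is x ↦ x^11, because 37·11 = 407 = 7·58 + 1 ≡ 1 (mod 58) and x^{58} = 1 for x ≠ 0 (Fermat). So ψ⁻¹(15) = 15^11 mod 59.
Repeated squaring mod 59: 15^1 ≡ 15, 15^2 ≡ 15² = 225 ≡ 48, 15^4 ≡ 48² = 2304 ≡ 3, 15^8 ≡ 3² = 9. Since 11 = 8 + 2 + 1, 15^11 ≡ 9·48·15: 9·48 = 432 ≡ 19, then 19·15 = 285 ≡ 49. So 15^11 ≡ 49 (mod 59).
Hence ψ⁻¹(15) = 49.

49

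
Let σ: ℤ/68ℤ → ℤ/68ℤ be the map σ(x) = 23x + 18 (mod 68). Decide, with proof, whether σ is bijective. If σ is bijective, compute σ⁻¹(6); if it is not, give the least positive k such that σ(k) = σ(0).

32

Recall: injectivity means: for all s, t in the domain, σ(s) = σ(t) implies s = t.
If σ(s) = σ(t), then 23s ≡ 23t (mod 68). Because gcd(23, 68) = 1, we may cancel 23 to get s ≡ t (mod 68).
We now compute 23⁻¹ mod 68 explicitly. Euclid's algorithm: 68 = 2·23 + 22, 23 = 1·22 + 1; back-substituting gives 1 = 3·23 − 1·68, so 23⁻¹ ≡ 3 (mod 68).
Then y ↦ 3(y − 18) is a two-sided inverse to σ, so every y ∈ ℤ/68ℤ has a preimage.
Therefore σ is bijective.
Since σ is bijective, we compute σ⁻¹(6): solve 23x + 18 ≡ 6 (mod 68), i.e. 23x ≡ 56 (mod 68).
Multiplying by 23⁻¹ = 3 gives x ≡ 3·56 = 168 = 2·68 + 32 ≡ 32 (mod 68).
Check: σ(32) = 23·32 + 18 = 754 = 11·68 + 6 ≡ 6 (mod 68).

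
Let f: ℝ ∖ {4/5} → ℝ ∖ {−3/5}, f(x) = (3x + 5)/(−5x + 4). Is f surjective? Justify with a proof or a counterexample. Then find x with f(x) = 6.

19/33

For any y ≠ −3/5, solving y(−5x + 4) = 3x + 5 for x gives a well-defined x ≠ 4/5. So f is surjective.
Solving f(x) = 6: cross-multiplying gives 3x + 5 = 6(−5x + 4), which rearranges to 33x = 19, so x = 19/33.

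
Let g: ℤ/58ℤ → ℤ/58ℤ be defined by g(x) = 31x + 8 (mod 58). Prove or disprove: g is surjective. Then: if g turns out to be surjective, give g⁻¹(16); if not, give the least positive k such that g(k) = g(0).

4

Recall: g is surjective if every y in the codomain equals g(x) for some x in the domain.
Since gcd(31, 58) = 1, 31 is invertible modulo 58. Euclid's algorithm: 58 = 1·31 + 27, 31 = 1·27 + 4, 27 = 6·4 + 3, 4 = 1·3 + 1; back-substituting gives 1 = 15·31 − 8·58, so 31⁻¹ ≡ 15 (mod 58).
For any y ∈ ℤ/58ℤ, x = 15(y − 8) mod 58 satisfies g(x) = 31·15(y − 8) + 8 ≡ y (since 31·15 ≡ 1 mod 58). So every y has a preimage.
Therefore g is surjective.
Since g is surjective, we find g⁻¹(16): we need 31x ≡ 16 − 8 ≡ 8 (mod 58). Using 31⁻¹ = 15: x ≡ 15·8 = 120 = 2·58 + 4, so x = 4.
Check: g(4) = 31·4 + 8 = 132 = 2·58 + 16 ≡ 16 (mod 58).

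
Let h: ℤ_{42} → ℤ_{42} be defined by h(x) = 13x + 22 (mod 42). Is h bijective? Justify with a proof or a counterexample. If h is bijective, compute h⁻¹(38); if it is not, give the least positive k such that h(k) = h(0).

40

Recall that h is injective if h(s) = h(t) implies s = t.
If h(s) = h(t), then 13s ≡ 13t (mod 42). Because gcd(13, 42) = 1, we may cancel 13 to get s ≡ t (mod 42).
We now compute 13⁻¹ mod 42 explicitly. Euclid's algorithm: 42 = 3·13 + 3, 13 = 4·3 + 1; back-substituting gives 1 = 13·13 − 4·42, so 13⁻¹ ≡ 13 (mod 42).
Then y ↦ 13(y − 22) is a two-sided inverse to h, so every y ∈ ℤ_{42} has a preimage.
Therefore h is bijective.
Since h is bijective, we find h⁻¹(38): we need 13x ≡ 38 − 22 ≡ 16 (mod 42). Using 13⁻¹ = 13: x ≡ 13·16 = 208 = 4·42 + 40, so x = 40.
Check: h(40) = 13·40 + 22 = 542 = 12·42 + 38 ≡ 38 (mod 42).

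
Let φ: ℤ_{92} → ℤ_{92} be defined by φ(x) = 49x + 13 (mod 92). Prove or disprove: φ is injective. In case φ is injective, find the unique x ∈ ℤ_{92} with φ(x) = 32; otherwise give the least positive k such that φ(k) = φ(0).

83

If φ(u) = φ(v), then 49u ≡ 49v (mod 92). Because gcd(49, 92) = 1, we may cancel 49 to get u ≡ v (mod 92).
Thus φ is injective.
We now compute 49⁻¹ mod 92 explicitly. Euclid's algorithm: 92 = 1·49 + 43, 49 = 1·43 + 6, 43 = 7·6 + 1; back-substituting gives 1 = 77·49 − 41·92, so 49⁻¹ ≡ 77 (mod 92).
Since φ is injective, we find φ⁻¹(32): we need 49x ≡ 32 − 13 ≡ 19 (mod 92). Using 49⁻¹ = 77: x ≡ 77·19 = 1463 = 15·92 + 83, so x = 83.
Check: φ(83) = 49·83 + 13 = 4080 = 44·92 + 32 ≡ 32 (mod 92).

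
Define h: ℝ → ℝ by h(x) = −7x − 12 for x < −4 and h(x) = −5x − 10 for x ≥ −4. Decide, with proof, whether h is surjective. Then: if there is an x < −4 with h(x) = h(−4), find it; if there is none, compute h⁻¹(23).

Both pieces are strictly decreasing (slopes −7 and −5), so each is injective on its own interval.
The left piece maps (−∞, −4) onto (16, ∞); the right piece maps [−4, ∞) onto (−∞, 10].
The union (16, ∞) ∪ (−∞, 10] omits the interval between 16 and 10; in particular 16 has no preimage. So h is not surjective.
Because the two images are disjoint, no x < −4 has h(x) = h(−4), so we compute h⁻¹(23): 23 lies in (16, ∞), so solve −7x − 12 = 23: x = (23 + 12)/(−7) = −5.

-5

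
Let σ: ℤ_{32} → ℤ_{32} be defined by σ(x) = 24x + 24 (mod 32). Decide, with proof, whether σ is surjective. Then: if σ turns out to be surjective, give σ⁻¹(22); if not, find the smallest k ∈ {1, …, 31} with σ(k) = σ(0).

4

Recall that surjectivity means every element of the codomain has a preimage under σ.
Since gcd(24, 32) = 8, we have 24x ≡ 0 (mod 8) for all x, so σ(x) ≡ 0 (mod 8).
But 1 ≢ 0 (mod 8), so 1 ∈ ℤ_{32} has no preimage. So σ is not surjective.
Since σ is not surjective, we find the least positive k with σ(k) = σ(0): this means 24k ≡ 0 (mod 32), i.e. 32 ∣ 24k. Since gcd(24, 32) = 8, dividing through by 8 this holds exactly when 4 ∣ 3k, and as gcd(3, 4) = 1, exactly when 4 ∣ k.
The smallest positive such k is 4.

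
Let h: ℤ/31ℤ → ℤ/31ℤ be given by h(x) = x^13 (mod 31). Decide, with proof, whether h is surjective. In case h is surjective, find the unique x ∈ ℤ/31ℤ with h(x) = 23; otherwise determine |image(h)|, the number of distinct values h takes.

29

Since 31 is prime, the nonzero elements of ℤ/31ℤ form a cyclic group of order 30.
As gcd(13, 30) = 1, raising to the 13th power is a bijection on this group: if u^13 ≡ v^13 then (uv^{−1})^13 = 1, and the only element of order dividing gcd(13, 30) = 1 is 1, so u = v.
With h(0) = 0 this makes h injective on all of ℤ/31ℤ, hence bijective (finite equal-size domain and codomain). In particular h is surjective.
Since h is surjective, we find the preimage of 23. The inverse of x ↦ x^13 on (ℤ/31ℤ)^× is x ↦ x^7, because 13·7 = 91 = 3·30 + 1 ≡ 1 (mod 30) and x^{30} = 1 for x ≠ 0 (Fermat). So h⁻¹(23) = 23^7 mod 31.
Repeated squaring mod 31: 23^1 ≡ 23, 23^2 ≡ 23² = 529 ≡ 2, 23^4 ≡ 2² = 4. Since 7 = 4 + 2 + 1, 23^7 ≡ 4·2·23: 4·2 = 8, then 8·23 = 184 ≡ 29. So 23^7 ≡ 29 (mod 31).
Hence h⁻¹(23) = 29.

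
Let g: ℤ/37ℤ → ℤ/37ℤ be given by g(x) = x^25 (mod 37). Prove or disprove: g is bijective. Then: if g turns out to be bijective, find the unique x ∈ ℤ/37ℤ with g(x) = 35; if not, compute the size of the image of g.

22

Since 37 is prime, the nonzero elements of ℤ/37ℤ form a cyclic group of order 36.
As gcd(25, 36) = 1, raising to the 25th power is a bijection on this group: if a^25 ≡ b^25 then (ab^{−1})^25 = 1, and the only element of order dividing gcd(25, 36) = 1 is 1, so a = b.
With g(0) = 0 this makes g injective on all of ℤ/37ℤ, hence bijective (finite equal-size domain and codomain). In particular g is bijective.
Since g is bijective, we find the preimage of 35. The inverse of x ↦ x^25 on (ℤ/37ℤ)^× is x ↦ x^13, because 25·13 = 325 = 9·36 + 1 ≡ 1 (mod 36) and x^{36} = 1 for x ≠ 0 (Fermat). So g⁻¹(35) = 35^13 mod 37.
Repeated squaring mod 37: 35^1 ≡ 35, 35^2 ≡ 35² = 1225 ≡ 4, 35^4 ≡ 4² = 16, 35^8 ≡ 16² = 256 ≡ 34. Since 13 = 8 + 4 + 1, 35^13 ≡ 34·16·35: 34·16 = 544 ≡ 26, then 26·35 = 910 ≡ 22. So 35^13 ≡ 22 (mod 37).
Hence g⁻¹(35) = 22.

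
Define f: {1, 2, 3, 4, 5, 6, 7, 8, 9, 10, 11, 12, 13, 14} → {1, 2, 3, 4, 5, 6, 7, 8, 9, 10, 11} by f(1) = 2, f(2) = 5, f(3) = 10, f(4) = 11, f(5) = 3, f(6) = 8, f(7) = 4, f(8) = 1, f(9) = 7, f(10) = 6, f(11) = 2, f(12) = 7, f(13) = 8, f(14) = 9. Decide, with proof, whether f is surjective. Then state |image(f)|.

Every element of the codomain has a preimage: 1 = f(8), 2 = f(1), 3 = f(5), 4 = f(7), 5 = f(2), 6 = f(10), 7 = f(9), 8 = f(6), 9 = f(14), 10 = f(3), 11 = f(4).
Hence f is surjective.
The image of f is {1, 2, 3, 4, 5, 6, 7, 8, 9, 10, 11}, which has 11 elements.

11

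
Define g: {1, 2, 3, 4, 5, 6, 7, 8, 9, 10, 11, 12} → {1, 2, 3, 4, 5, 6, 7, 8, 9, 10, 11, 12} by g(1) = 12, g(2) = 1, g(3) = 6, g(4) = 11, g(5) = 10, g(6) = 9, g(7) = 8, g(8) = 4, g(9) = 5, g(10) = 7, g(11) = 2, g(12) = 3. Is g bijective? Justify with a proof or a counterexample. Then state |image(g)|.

12

The values 12, 1, 6, 11, 10, 9, 8, 4, 5, 7, 2, 3 are a permutation of {1, 2, 3, 4, 5, 6, 7, 8, 9, 10, 11, 12}: each element appears exactly once.
So g is injective and surjective, hence bijective.
The image of g is {1, 2, 3, 4, 5, 6, 7, 8, 9, 10, 11, 12}, which has 12 elements.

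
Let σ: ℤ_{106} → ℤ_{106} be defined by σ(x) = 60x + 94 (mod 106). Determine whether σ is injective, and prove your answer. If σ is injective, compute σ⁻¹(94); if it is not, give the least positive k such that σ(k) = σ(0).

53

We have gcd(60, 106) = 2 > 1. Taking x_1 = 0 and x_2 = 53: σ(0) = 94 and σ(53) = 60·53 + 94 = 3274 ≡ 94 (mod 106).
So σ(0) = σ(53) while 0 ≠ 53, thus σ is not injective.
Since σ is not injective, we find the least positive k with σ(k) = σ(0): this means 60k ≡ 0 (mod 106), i.e. 106 ∣ 60k. Since gcd(60, 106) = 2, dividing through by 2 this holds exactly when 53 ∣ 30k, and as gcd(30, 53) = 1, exactly when 53 ∣ k.
The smallest positive such k is 53.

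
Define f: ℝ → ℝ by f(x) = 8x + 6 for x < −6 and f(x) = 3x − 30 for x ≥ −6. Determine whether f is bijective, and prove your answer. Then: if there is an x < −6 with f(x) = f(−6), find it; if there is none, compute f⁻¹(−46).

-27/4

Both pieces are strictly increasing (slopes 8 and 3), so each is injective on its own interval.
The left piece maps (−∞, −6) onto (−∞, −42); the right piece maps [−6, ∞) onto [−48, ∞).
These images overlap. In particular f(−6) = −48 (right piece), and solving 8x + 6 = −48 on the left piece gives x = −27/4 < −6.
So f(−27/4) = f(−6) with −27/4 ≠ −6, and f is not injective, hence not bijective. This x = −27/4 is the requested value below −6.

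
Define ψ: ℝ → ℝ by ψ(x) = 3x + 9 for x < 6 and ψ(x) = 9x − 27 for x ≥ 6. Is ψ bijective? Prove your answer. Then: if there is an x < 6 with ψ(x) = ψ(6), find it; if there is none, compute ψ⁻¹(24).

5

Both pieces are strictly increasing (slopes 3 and 9), so each is injective on its own interval.
The left piece maps (−∞, 6) onto (−∞, 27); the right piece maps [6, ∞) onto [27, ∞).
Since 27 = 27, the images partition ℝ: ψ is injective and surjective, hence bijective.
Because the two images are disjoint, no x < 6 has ψ(x) = ψ(6), so we compute ψ⁻¹(24): 24 lies in (−∞, 27), so solve 3x + 9 = 24: x = (24 − 9)/3 = 5.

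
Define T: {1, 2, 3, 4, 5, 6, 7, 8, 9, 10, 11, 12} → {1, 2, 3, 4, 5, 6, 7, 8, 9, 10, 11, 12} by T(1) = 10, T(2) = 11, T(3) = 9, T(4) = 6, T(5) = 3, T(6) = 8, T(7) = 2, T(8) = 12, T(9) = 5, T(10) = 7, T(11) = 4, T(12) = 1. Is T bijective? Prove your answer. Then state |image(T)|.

12

The values 10, 11, 9, 6, 3, 8, 2, 12, 5, 7, 4, 1 are a permutation of {1, 2, 3, 4, 5, 6, 7, 8, 9, 10, 11, 12}: each element appears exactly once.
So T is injective and surjective, hence bijective.
The image of T is {1, 2, 3, 4, 5, 6, 7, 8, 9, 10, 11, 12}, which has 12 elements.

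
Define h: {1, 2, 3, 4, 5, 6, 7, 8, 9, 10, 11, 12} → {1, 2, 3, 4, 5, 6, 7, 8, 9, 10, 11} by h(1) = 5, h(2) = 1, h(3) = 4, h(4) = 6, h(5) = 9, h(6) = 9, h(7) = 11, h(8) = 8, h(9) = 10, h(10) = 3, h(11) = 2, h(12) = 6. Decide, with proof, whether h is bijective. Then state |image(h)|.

10

h(5) = 9 = h(6) with 5 ≠ 6, so h is not injective, hence not bijective.
The image of h is {1, 2, 3, 4, 5, 6, 8, 9, 10, 11}, which has 10 elements.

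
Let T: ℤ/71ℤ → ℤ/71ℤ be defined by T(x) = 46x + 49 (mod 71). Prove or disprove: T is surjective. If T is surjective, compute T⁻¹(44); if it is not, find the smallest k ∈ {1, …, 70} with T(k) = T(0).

Since gcd(46, 71) = 1, 46 is invertible modulo 71. Euclid's algorithm: 71 = 1·46 + 25, 46 = 1·25 + 21, 25 = 1·21 + 4, 21 = 5·4 + 1; back-substituting gives 1 = 17·46 − 11·71, so 46⁻¹ ≡ 17 (mod 71).
Then y ↦ 17(y − 49) is a two-sided inverse to T, so every y ∈ ℤ/71ℤ has a preimage.
Thus T is surjective.
Since T is surjective, we find T⁻¹(44): we need 46x ≡ 44 − 49 ≡ 66 (mod 71). Using 46⁻¹ = 17: x ≡ 17·66 = 1122 = 15·71 + 57, so x = 57.
Check: T(57) = 46·57 + 49 = 2671 = 37·71 + 44 ≡ 44 (mod 71).

57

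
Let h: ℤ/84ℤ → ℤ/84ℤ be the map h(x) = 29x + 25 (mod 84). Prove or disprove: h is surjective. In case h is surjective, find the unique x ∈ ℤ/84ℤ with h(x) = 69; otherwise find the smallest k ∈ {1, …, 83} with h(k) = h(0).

16

Since gcd(29, 84) = 1, 29 is invertible modulo 84. Euclid's algorithm: 84 = 2·29 + 26, 29 = 1·26 + 3, 26 = 8·3 + 2, 3 = 1·2 + 1; back-substituting gives 1 = 29·29 − 10·84, so 29⁻¹ ≡ 29 (mod 84).
Then y ↦ 29(y − 25) is a two-sided inverse to h, so every y ∈ ℤ/84ℤ has a preimage.
So h is surjective.
Since h is surjective, we compute h⁻¹(69): solve 29x + 25 ≡ 69 (mod 84), i.e. 29x ≡ 44 (mod 84).
Multiplying by 29⁻¹ = 29 gives x ≡ 29·44 = 1276 = 15·84 + 16 ≡ 16 (mod 84).
Check: h(16) = 29·16 + 25 = 489 = 5·84 + 69 ≡ 69 (mod 84).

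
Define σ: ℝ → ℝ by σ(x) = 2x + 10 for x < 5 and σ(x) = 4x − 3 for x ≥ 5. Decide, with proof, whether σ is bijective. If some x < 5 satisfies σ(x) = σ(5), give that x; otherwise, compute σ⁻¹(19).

7/2

Both pieces are strictly increasing (slopes 2 and 4), so each is injective on its own interval.
The left piece maps (−∞, 5) onto (−∞, 20); the right piece maps [5, ∞) onto [17, ∞).
These images overlap. In particular σ(5) = 17 (right piece), and solving 2x + 10 = 17 on the left piece gives x = 7/2 < 5.
So σ(7/2) = σ(5) with 7/2 ≠ 5, and σ is not injective, hence not bijective. This x = 7/2 is the requested value below 5.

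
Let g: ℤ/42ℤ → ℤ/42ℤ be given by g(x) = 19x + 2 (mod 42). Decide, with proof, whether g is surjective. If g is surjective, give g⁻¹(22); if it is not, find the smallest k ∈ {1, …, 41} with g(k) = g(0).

32

Since gcd(19, 42) = 1, 19 is invertible modulo 42. Euclid's algorithm: 42 = 2·19 + 4, 19 = 4·4 + 3, 4 = 1·3 + 1; back-substituting gives 1 = 31·19 − 14·42, so 19⁻¹ ≡ 31 (mod 42).
For any y ∈ ℤ/42ℤ, x = 31(y − 2) mod 42 satisfies g(x) = 19·31(y − 2) + 2 ≡ y (since 19·31 ≡ 1 mod 42). So every y has a preimage.
Thus g is surjective.
Since g is surjective, we find g⁻¹(22): we need 19x ≡ 22 − 2 ≡ 20 (mod 42). Using 19⁻¹ = 31: x ≡ 31·20 = 620 = 14·42 + 32, so x = 32.
Check: g(32) = 19·32 + 2 = 610 = 14·42 + 22 ≡ 22 (mod 42).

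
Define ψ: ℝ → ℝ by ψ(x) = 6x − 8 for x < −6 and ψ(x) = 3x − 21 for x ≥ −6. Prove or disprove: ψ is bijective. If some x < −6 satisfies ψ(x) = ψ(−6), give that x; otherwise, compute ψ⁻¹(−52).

-22/3

Both pieces are strictly increasing (slopes 6 and 3), so each is injective on its own interval.
The left piece maps (−∞, −6) onto (−∞, −44); the right piece maps [−6, ∞) onto [−39, ∞).
The images leave a gap (−44 has no preimage), so ψ is not surjective, hence not bijective.
Because the two images are disjoint, no x < −6 has ψ(x) = ψ(−6), so we compute ψ⁻¹(−52): −52 lies in (−∞, −44), so solve 6x − 8 = −52: x = (−52 + 8)/6 = −22/3.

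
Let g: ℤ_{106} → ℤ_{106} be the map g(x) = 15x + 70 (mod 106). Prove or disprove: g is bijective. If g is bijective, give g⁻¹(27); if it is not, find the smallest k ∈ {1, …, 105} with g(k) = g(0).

89

Recall: g is injective if g(u) = g(v) implies u = v.
If g(u) = g(v), then 15u ≡ 15v (mod 106). Because gcd(15, 106) = 1, we may cancel 15 to get u ≡ v (mod 106).
We now compute 15⁻¹ mod 106 explicitly. Euclid's algorithm: 106 = 7·15 + 1; back-substituting gives 1 = 99·15 − 14·106, so 15⁻¹ ≡ 99 (mod 106).
For any y ∈ ℤ_{106}, x = 99(y − 70) mod 106 satisfies g(x) = 15·99(y − 70) + 70 ≡ y (since 15·99 ≡ 1 mod 106). So every y has a preimage.
Thus g is bijective.
Since g is bijective, we find g⁻¹(27): we need 15x ≡ 27 − 70 ≡ 63 (mod 106). Using 15⁻¹ = 99: x ≡ 99·63 = 6237 = 58·106 + 89, so x = 89.
Check: g(89) = 15·89 + 70 = 1405 = 13·106 + 27 ≡ 27 (mod 106).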